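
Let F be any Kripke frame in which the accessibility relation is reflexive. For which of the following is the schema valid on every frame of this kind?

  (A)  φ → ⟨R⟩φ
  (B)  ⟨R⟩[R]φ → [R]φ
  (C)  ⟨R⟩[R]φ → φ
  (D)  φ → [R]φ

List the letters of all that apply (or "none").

A reflexive relation is serial.
(A) φ → ⟨R⟩φ is the dual of axiom T; it is valid on a frame exactly when R is reflexive. Every such R is reflexive, so valid.
(B) ⟨R⟩[R]φ → [R]φ (the dual of axiom 5) characterises the euclidean frames. Such an R need not be euclidean — not valid.
(C) ⟨R⟩[R]φ → φ is the dual of axiom B; it is valid on a frame exactly when R is symmetric. Such an R need not be symmetric, so not valid.
(D) φ → [R]φ (equivalent to ◇p→p) corresponds to R being a subset of the identity. Such an R need not be a subset of the identity, so not valid.

A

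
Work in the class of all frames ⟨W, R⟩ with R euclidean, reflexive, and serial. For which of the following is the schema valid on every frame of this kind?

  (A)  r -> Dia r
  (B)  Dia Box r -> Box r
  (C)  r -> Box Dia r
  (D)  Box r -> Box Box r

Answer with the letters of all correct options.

A relation that is euclidean, reflexive, and serial is also symmetric and transitive.
(A) r -> Dia r is the dual of axiom T, which corresponds to reflexivity. Every such R is reflexive — valid.
(B) Dia Box r -> Box r is the dual of axiom 5, which corresponds to the euclidean property. Every such R is euclidean — valid.
(C) r -> Box Dia r is axiom B, which corresponds to symmetry. Every such R is symmetric — valid.
(D) axiom 4: valid iff R is transitive. Every such R is transitive — valid.

A, B, C, D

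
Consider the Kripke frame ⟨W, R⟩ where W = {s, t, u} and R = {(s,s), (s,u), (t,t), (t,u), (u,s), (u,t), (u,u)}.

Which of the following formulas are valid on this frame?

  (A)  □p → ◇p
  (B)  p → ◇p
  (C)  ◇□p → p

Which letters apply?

A, B, C

R is reflexive: each world relates to itself.
R is symmetric: every R-edge is matched by its reverse.
R is serial: every world has an R-successor.
(A) □p → ◇p is axiom D; it is valid on a frame exactly when R is serial. R is serial, so valid.
(B) p → ◇p is the dual of axiom T; it is valid on a frame exactly when R is reflexive. R is reflexive, so valid.
(C) ◇□p → p is the dual of axiom B, which corresponds to symmetry. R is symmetric — valid.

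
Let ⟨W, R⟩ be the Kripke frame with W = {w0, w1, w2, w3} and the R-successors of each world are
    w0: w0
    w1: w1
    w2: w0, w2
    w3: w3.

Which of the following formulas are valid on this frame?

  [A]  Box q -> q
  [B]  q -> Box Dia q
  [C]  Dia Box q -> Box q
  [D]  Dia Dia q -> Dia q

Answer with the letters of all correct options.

A, D

R is reflexive: each world relates to itself.
R is not symmetric: w2 R w0 but not w0 R w2.
R is transitive: R is closed under composition.
R is not euclidean: w2 R w0 and w2 R w2 but not w0 R w2.
(A) Box q -> q (axiom T) characterises the reflexive frames. R is reflexive — valid.
(B) axiom B: valid iff R is symmetric. R is not symmetric — not valid.
(C) Dia Box q -> Box q (the dual of axiom 5) characterises the euclidean frames. R is not euclidean — not valid.
(D) Dia Dia q -> Dia q is the dual of axiom 4; it is valid on a frame exactly when R is transitive. R is transitive, so valid.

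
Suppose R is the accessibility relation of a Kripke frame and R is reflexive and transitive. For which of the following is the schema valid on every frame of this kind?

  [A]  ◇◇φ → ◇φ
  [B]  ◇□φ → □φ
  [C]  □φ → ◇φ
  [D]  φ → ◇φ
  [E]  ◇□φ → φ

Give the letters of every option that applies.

A, C, D

Reflexive relations are serial.
(A) ◇◇φ → ◇φ is the dual of axiom 4, which corresponds to transitivity. Every such R is transitive — valid.
(B) ◇□φ → □φ is the dual of axiom 5; it is valid on a frame exactly when R is euclidean. Such an R need not be euclidean, so not valid.
(C) □φ → ◇φ is axiom D, which corresponds to seriality. Every such R is serial — valid.
(D) φ → ◇φ (the dual of axiom T) characterises the reflexive frames. Every such R is reflexive — valid.
(E) ◇□φ → φ is the dual of axiom B, which corresponds to symmetry. Such an R need not be symmetric — not valid.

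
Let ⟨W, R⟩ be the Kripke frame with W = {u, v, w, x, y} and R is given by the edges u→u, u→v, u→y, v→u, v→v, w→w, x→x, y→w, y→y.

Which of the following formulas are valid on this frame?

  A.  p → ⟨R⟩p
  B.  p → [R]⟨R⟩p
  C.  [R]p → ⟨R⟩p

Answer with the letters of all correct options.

R is reflexive: each world relates to itself.
R is not symmetric: u R y but not y R u.
R is serial: every world has an R-successor.
(A) p → ⟨R⟩p (the dual of axiom T) characterises the reflexive frames. R is reflexive — valid.
(B) p → [R]⟨R⟩p is axiom B, which corresponds to symmetry. R is not symmetric — not valid.
(C) [R]p → ⟨R⟩p is axiom D; it is valid on a frame exactly when R is serial. R is serial, so valid.

A, C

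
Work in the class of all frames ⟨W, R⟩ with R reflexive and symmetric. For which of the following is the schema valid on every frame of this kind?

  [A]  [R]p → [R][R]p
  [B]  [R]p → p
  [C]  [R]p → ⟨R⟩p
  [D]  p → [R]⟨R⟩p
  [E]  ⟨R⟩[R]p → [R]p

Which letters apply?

B, C, D

Reflexive relations are serial.
(A) [R]p → [R][R]p (axiom 4) characterises the transitive frames. Such an R need not be transitive — not valid.
(B) [R]p → p is axiom T, which corresponds to reflexivity. Every such R is reflexive — valid.
(C) [R]p → ⟨R⟩p is axiom D, which corresponds to seriality. Every such R is serial — valid.
(D) axiom B: valid iff R is symmetric. Every such R is symmetric — valid.
(E) ⟨R⟩[R]p → [R]p is the dual of axiom 5, which corresponds to the euclidean property. Such an R need not be euclidean — not valid.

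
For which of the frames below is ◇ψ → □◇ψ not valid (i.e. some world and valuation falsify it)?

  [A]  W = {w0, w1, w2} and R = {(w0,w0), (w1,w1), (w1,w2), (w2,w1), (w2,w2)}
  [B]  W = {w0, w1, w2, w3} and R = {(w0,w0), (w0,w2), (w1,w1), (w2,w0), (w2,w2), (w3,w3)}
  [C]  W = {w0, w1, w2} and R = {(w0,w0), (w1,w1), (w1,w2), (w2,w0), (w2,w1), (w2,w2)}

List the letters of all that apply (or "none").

The schema ◇ψ → □◇ψ is axiom 5; it is valid on a frame iff R is euclidean.
(A) R is euclidean (any two R-successors of the same world are R-related), so the schema is valid here.
(B) R is euclidean (any two R-successors of the same world are R-related), so the schema is valid here.
(C) R is not euclidean (w2 R w0 and w2 R w1 but not w0 R w1), so the schema fails here.

C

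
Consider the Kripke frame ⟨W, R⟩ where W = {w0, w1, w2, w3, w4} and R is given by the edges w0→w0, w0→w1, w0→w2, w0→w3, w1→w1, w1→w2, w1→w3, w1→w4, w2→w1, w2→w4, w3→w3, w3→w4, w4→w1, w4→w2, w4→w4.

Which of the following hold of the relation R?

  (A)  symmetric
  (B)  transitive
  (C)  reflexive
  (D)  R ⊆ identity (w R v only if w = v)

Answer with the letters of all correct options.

(A) not symmetric: w0 R w1 but not w1 R w0.
(B) not transitive: w0 R w1 and w1 R w4 but not w0 R w4.
(C) not reflexive: not w2 R w2.
(D) not ⊆ identity: w0 R w1 with w0 ≠ w1.

none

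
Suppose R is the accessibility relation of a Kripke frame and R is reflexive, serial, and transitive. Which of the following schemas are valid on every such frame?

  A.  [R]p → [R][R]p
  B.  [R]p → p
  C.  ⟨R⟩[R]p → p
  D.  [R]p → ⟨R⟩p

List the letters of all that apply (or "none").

A, B, D

(A) axiom 4: valid iff R is transitive. Every such R is transitive — valid.
(B) [R]p → p is axiom T; it is valid on a frame exactly when R is reflexive. Every such R is reflexive, so valid.
(C) ⟨R⟩[R]p → p (the dual of axiom B) characterises the symmetric frames. Such an R need not be symmetric — not valid.
(D) [R]p → ⟨R⟩p (axiom D) characterises the serial frames. Every such R is serial — valid.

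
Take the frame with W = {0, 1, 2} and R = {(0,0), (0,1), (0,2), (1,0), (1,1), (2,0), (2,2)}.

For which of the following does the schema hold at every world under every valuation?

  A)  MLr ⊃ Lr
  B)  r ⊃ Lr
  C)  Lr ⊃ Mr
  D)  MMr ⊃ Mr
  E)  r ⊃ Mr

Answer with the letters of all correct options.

R is reflexive: each world relates to itself.
R is not transitive: 1 R 0 and 0 R 2 but not 1 R 2.
R is not euclidean: 0 R 1 and 0 R 2 but not 1 R 2.
R is serial: every world has an R-successor.
R is not a subset of the identity: 0 R 1 with 0 ≠ 1.
(A) the dual of axiom 5: valid iff R is euclidean. R is not euclidean — not valid.
(B) r ⊃ Lr is equivalent to ◇p→p; it holds exactly when R ⊆ identity. Here R ⊄ identity — not valid.
(C) axiom D: valid iff R is serial. R is serial — valid.
(D) MMr ⊃ Mr (the dual of axiom 4) characterises the transitive frames. R is not transitive — not valid.
(E) the dual of axiom T: valid iff R is reflexive. R is reflexive — valid.

C, E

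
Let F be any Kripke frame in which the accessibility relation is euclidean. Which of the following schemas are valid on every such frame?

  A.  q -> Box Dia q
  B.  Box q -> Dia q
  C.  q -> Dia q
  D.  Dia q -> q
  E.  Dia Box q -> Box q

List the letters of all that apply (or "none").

E

(A) axiom B: valid iff R is symmetric. Such an R need not be symmetric — not valid.
(B) Box q -> Dia q is axiom D, which corresponds to seriality. Such an R need not be serial — not valid.
(C) the dual of axiom T: valid iff R is reflexive. Such an R need not be reflexive — not valid.
(D) Dia q -> q is the converse of T; it holds exactly when R ⊆ identity. Such an R need not be a subset of the identity — not valid.
(E) Dia Box q -> Box q is the dual of axiom 5; it is valid on a frame exactly when R is euclidean. Every such R is euclidean, so valid.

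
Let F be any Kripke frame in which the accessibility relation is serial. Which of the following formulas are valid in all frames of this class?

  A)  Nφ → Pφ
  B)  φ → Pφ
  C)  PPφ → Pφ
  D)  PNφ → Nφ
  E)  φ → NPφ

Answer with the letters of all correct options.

A

(A) axiom D: valid iff R is serial. Every such R is serial — valid.
(B) φ → Pφ (the dual of axiom T) characterises the reflexive frames. Such an R need not be reflexive — not valid.
(C) PPφ → Pφ (the dual of axiom 4) characterises the transitive frames. Such an R need not be transitive — not valid.
(D) PNφ → Nφ is the dual of axiom 5; it is valid on a frame exactly when R is euclidean. Such an R need not be euclidean, so not valid.
(E) φ → NPφ is axiom B, which corresponds to symmetry. Such an R need not be symmetric — not valid.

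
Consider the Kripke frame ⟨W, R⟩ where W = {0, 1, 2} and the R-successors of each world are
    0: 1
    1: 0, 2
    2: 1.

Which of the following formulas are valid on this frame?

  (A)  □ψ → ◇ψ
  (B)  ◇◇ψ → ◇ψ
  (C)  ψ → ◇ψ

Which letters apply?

A

R is not reflexive: not 0 R 0.
R is not transitive: 0 R 1 and 1 R 0 but not 0 R 0.
R is serial: every world has an R-successor.
(A) □ψ → ◇ψ (axiom D) characterises the serial frames. R is serial — valid.
(B) ◇◇ψ → ◇ψ (the dual of axiom 4) characterises the transitive frames. R is not transitive — not valid.
(C) the dual of axiom T: valid iff R is reflexive. R is not reflexive — not valid.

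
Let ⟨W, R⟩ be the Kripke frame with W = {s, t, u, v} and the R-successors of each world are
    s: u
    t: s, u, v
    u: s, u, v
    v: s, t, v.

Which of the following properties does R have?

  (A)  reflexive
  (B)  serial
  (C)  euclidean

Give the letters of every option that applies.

B

(A) not reflexive: not s R s.
(B) serial: every world has an R-successor.
(C) not euclidean: t R s and t R v but not s R v.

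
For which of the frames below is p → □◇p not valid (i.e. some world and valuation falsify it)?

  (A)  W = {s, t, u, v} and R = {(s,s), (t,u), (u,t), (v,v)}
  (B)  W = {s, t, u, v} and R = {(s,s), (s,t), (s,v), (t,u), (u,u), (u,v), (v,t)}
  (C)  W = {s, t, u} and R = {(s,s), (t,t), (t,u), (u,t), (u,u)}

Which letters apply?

The schema p → □◇p is axiom B; it is valid on a frame iff R is symmetric.
(A) R is symmetric (every R-edge is matched by its reverse), so the schema is valid here.
(B) R is not symmetric (s R t but not t R s), so the schema fails here.
(C) R is symmetric (every R-edge is matched by its reverse), so the schema is valid here.

B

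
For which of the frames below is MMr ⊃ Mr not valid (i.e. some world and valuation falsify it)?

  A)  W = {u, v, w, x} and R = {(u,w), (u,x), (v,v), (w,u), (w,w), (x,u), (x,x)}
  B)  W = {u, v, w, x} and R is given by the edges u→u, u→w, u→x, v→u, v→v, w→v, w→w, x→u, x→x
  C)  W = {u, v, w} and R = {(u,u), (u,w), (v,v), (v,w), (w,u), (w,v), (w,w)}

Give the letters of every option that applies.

A, B, C

The schema MMr ⊃ Mr is the dual of axiom 4; it is valid on a frame iff R is transitive.
(A) R is not transitive (u R w and w R u but not u R u), so the schema fails here.
(B) R is not transitive (u R w and w R v but not u R v), so the schema fails here.
(C) R is not transitive (u R w and w R v but not u R v), so the schema fails here.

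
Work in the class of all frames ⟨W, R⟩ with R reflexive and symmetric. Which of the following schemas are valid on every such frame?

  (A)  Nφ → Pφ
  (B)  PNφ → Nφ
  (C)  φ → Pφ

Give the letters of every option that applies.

Reflexive relations are serial.
(A) axiom D: valid iff R is serial. Every such R is serial — valid.
(B) PNφ → Nφ (the dual of axiom 5) characterises the euclidean frames. Such an R need not be euclidean — not valid.
(C) φ → Pφ is the dual of axiom T; it is valid on a frame exactly when R is reflexive. Every such R is reflexive, so valid.

A, C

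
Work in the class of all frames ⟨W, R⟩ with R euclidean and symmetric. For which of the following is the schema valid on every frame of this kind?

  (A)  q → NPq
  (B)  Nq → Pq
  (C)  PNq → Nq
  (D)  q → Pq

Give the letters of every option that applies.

A, C

A symmetric euclidean relation is transitive (uRv and vRw give vRu by symmetry, then uRw by the euclidean condition, applied at v).
(A) q → NPq (axiom B) characterises the symmetric frames. Every such R is symmetric — valid.
(B) Nq → Pq is axiom D; it is valid on a frame exactly when R is serial. Such an R need not be serial, so not valid.
(C) PNq → Nq is the dual of axiom 5, which corresponds to the euclidean property. Every such R is euclidean — valid.
(D) the dual of axiom T: valid iff R is reflexive. Such an R need not be reflexive — not valid.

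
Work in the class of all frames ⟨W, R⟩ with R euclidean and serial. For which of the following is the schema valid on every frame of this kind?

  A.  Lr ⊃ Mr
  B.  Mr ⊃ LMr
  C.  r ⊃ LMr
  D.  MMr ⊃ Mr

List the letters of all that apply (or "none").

(A) Lr ⊃ Mr is axiom D, which corresponds to seriality. Every such R is serial — valid.
(B) Mr ⊃ LMr is axiom 5, which corresponds to the euclidean property. Every such R is euclidean — valid.
(C) r ⊃ LMr is axiom B, which corresponds to symmetry. Such an R need not be symmetric — not valid.
(D) the dual of axiom 4: valid iff R is transitive. Such an R need not be transitive — not valid.

A, B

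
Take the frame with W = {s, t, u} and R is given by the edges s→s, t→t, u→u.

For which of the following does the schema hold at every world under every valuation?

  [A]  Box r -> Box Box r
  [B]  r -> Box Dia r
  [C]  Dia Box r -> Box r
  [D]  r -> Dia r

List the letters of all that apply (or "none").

R is reflexive: each world relates to itself.
R is symmetric: every R-edge is matched by its reverse.
R is transitive: R is closed under composition.
R is euclidean: any two R-successors of the same world are R-related.
(A) Box r -> Box Box r is axiom 4, which corresponds to transitivity. R is transitive — valid.
(B) r -> Box Dia r is axiom B; it is valid on a frame exactly when R is symmetric. R is symmetric, so valid.
(C) Dia Box r -> Box r is the dual of axiom 5, which corresponds to the euclidean property. R is euclidean — valid.
(D) r -> Dia r is the dual of axiom T, which corresponds to reflexivity. R is reflexive — valid.

A, B, C, D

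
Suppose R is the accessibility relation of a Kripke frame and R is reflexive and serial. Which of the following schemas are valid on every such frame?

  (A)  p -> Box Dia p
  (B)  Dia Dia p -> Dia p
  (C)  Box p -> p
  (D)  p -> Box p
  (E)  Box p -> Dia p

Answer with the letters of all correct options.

C, E

(A) p -> Box Dia p is axiom B; it is valid on a frame exactly when R is symmetric. Such an R need not be symmetric, so not valid.
(B) Dia Dia p -> Dia p (the dual of axiom 4) characterises the transitive frames. Such an R need not be transitive — not valid.
(C) Box p -> p is axiom T; it is valid on a frame exactly when R is reflexive. Every such R is reflexive, so valid.
(D) p -> Box p is valid only on frames where every R-edge is a self-loop. Such an R need not be a subset of the identity — not valid.
(E) Box p -> Dia p (axiom D) characterises the serial frames. Every such R is serial — valid.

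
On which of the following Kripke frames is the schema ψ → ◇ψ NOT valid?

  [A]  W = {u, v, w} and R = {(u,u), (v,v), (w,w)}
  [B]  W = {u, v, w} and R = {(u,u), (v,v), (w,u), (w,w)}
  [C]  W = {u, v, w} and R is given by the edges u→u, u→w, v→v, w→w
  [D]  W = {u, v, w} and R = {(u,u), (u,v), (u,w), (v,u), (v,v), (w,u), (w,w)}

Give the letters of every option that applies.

none

The schema ψ → ◇ψ is the dual of axiom T; it is valid on a frame iff R is reflexive.
(A) R is reflexive (each world relates to itself), so the schema is valid here.
(B) R is reflexive (each world relates to itself), so the schema is valid here.
(C) R is reflexive (each world relates to itself), so the schema is valid here.
(D) R is reflexive (each world relates to itself), so the schema is valid here.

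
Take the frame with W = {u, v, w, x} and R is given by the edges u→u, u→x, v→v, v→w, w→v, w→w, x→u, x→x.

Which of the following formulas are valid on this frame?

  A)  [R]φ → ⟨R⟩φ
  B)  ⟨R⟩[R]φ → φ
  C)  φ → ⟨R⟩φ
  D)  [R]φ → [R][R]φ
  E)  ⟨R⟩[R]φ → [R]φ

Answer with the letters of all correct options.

A, B, C, D, E

R is reflexive: each world relates to itself.
R is symmetric: every R-edge is matched by its reverse.
R is transitive: R is closed under composition.
R is euclidean: any two R-successors of the same world are R-related.
R is serial: every world has an R-successor.
(A) [R]φ → ⟨R⟩φ (axiom D) characterises the serial frames. R is serial — valid.
(B) the dual of axiom B: valid iff R is symmetric. R is symmetric — valid.
(C) φ → ⟨R⟩φ is the dual of axiom T, which corresponds to reflexivity. R is reflexive — valid.
(D) [R]φ → [R][R]φ (axiom 4) characterises the transitive frames. R is transitive — valid.
(E) ⟨R⟩[R]φ → [R]φ is the dual of axiom 5, which corresponds to the euclidean property. R is euclidean — valid.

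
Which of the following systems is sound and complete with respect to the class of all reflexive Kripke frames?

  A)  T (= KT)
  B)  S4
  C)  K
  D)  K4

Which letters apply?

(A) T (= KT) is determined by exactly this class.
(B) S4 is determined by the class of reflexive and transitive frames.
(C) K is determined by the class of arbitrary frames.
(D) K4 is determined by the class of transitive frames.

A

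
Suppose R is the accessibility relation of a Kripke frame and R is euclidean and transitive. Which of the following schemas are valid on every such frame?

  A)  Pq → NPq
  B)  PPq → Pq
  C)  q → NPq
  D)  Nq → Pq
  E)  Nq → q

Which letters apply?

A, B

(A) Pq → NPq is axiom 5; it is valid on a frame exactly when R is euclidean. Every such R is euclidean, so valid.
(B) PPq → Pq is the dual of axiom 4; it is valid on a frame exactly when R is transitive. Every such R is transitive, so valid.
(C) q → NPq is axiom B, which corresponds to symmetry. Such an R need not be symmetric — not valid.
(D) axiom D: valid iff R is serial. Such an R need not be serial — not valid.
(E) Nq → q is axiom T; it is valid on a frame exactly when R is reflexive. Such an R need not be reflexive, so not valid.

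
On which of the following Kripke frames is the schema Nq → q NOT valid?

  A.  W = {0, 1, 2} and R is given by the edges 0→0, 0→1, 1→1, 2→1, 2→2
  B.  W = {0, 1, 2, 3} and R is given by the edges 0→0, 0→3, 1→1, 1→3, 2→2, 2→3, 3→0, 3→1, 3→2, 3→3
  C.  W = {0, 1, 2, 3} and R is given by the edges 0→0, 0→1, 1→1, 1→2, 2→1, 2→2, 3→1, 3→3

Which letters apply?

none

The schema Nq → q is axiom T; it is valid on a frame iff R is reflexive.
(A) R is reflexive (each world relates to itself), so the schema is valid here.
(B) R is reflexive (each world relates to itself), so the schema is valid here.
(C) R is reflexive (each world relates to itself), so the schema is valid here.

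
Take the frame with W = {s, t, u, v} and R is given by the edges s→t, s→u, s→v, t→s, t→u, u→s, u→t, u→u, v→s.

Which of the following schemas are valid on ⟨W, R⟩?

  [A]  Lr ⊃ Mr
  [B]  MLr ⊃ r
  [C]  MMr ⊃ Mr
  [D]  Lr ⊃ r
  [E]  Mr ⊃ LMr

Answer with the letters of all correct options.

A, B

R is not reflexive: not s R s.
R is symmetric: every R-edge is matched by its reverse.
R is not transitive: s R t and t R s but not s R s.
R is not euclidean: s R t and s R v but not t R v.
R is serial: every world has an R-successor.
(A) Lr ⊃ Mr is axiom D, which corresponds to seriality. R is serial — valid.
(B) MLr ⊃ r is the dual of axiom B, which corresponds to symmetry. R is symmetric — valid.
(C) MMr ⊃ Mr is the dual of axiom 4, which corresponds to transitivity. R is not transitive — not valid.
(D) Lr ⊃ r is axiom T, which corresponds to reflexivity. R is not reflexive — not valid.
(E) axiom 5: valid iff R is euclidean. R is not euclidean — not valid.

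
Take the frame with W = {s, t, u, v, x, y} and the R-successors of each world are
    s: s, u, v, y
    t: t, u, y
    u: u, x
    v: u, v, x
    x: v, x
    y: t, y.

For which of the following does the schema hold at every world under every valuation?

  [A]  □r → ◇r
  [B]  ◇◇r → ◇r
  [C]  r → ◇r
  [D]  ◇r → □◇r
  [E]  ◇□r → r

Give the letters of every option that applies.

R is reflexive: each world relates to itself.
R is not symmetric: s R u but not u R s.
R is not transitive: s R u and u R x but not s R x.
R is not euclidean: s R u and s R s but not u R s.
R is serial: every world has an R-successor.
(A) □r → ◇r (axiom D) characterises the serial frames. R is serial — valid.
(B) ◇◇r → ◇r is the dual of axiom 4; it is valid on a frame exactly when R is transitive. R is not transitive, so not valid.
(C) r → ◇r is the dual of axiom T; it is valid on a frame exactly when R is reflexive. R is reflexive, so valid.
(D) ◇r → □◇r is axiom 5, which corresponds to the euclidean property. R is not euclidean — not valid.
(E) ◇□r → r is the dual of axiom B; it is valid on a frame exactly when R is symmetric. R is not symmetric, so not valid.

A, C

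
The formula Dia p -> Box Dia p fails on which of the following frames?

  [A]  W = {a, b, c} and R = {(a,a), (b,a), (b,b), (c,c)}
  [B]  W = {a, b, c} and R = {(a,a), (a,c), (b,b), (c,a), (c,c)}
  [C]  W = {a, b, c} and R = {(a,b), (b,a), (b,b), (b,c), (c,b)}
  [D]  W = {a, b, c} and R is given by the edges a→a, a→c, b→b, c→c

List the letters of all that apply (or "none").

The schema Dia p -> Box Dia p is axiom 5; it is valid on a frame iff R is euclidean.
(A) R is not euclidean (b R a and b R b but not a R b), so the schema fails here.
(B) R is euclidean (any two R-successors of the same world are R-related), so the schema is valid here.
(C) R is not euclidean (b R a and b R c but not a R c), so the schema fails here.
(D) R is not euclidean (a R c and a R a but not c R a), so the schema fails here.

A, C, D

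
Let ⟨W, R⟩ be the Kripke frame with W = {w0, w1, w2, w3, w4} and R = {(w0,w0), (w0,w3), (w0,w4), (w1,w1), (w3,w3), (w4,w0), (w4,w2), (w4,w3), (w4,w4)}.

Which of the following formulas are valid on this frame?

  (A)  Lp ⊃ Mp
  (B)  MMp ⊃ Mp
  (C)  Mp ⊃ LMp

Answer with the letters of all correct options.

none

R is not transitive: w0 R w4 and w4 R w2 but not w0 R w2.
R is not euclidean: w0 R w3 and w0 R w0 but not w3 R w0.
R is not serial: w2 has no R-successor.
(A) Lp ⊃ Mp (axiom D) characterises the serial frames. R is not serial — not valid.
(B) the dual of axiom 4: valid iff R is transitive. R is not transitive — not valid.
(C) Mp ⊃ LMp is axiom 5, which corresponds to the euclidean property. R is not euclidean — not valid.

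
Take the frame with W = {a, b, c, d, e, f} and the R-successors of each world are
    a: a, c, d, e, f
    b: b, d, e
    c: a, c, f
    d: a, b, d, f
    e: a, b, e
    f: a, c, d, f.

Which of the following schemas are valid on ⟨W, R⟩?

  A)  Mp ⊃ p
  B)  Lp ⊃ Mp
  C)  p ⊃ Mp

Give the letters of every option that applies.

B, C

R is reflexive: each world relates to itself.
R is serial: every world has an R-successor.
R is not a subset of the identity: a R c with a ≠ c.
(A) Mp ⊃ p (the converse of T) corresponds to R being a subset of the identity. Here R ⊄ identity, so not valid.
(B) axiom D: valid iff R is serial. R is serial — valid.
(C) p ⊃ Mp (the dual of axiom T) characterises the reflexive frames. R is reflexive — valid.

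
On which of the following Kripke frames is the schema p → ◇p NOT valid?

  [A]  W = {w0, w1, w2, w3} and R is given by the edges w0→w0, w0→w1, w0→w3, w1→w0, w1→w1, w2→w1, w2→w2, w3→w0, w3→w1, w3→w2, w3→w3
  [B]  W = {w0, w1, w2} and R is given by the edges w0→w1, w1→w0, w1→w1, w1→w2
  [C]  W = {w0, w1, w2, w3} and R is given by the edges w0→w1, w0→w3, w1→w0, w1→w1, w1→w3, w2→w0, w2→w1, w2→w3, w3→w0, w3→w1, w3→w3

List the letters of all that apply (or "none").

The schema p → ◇p is the dual of axiom T; it is valid on a frame iff R is reflexive.
(A) R is reflexive (each world relates to itself), so the schema is valid here.
(B) R is not reflexive (not w0 R w0), so the schema fails here.
(C) R is not reflexive (not w0 R w0), so the schema fails here.

B, C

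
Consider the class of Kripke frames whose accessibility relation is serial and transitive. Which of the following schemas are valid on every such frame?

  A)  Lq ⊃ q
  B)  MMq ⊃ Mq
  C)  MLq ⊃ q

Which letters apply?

(A) axiom T: valid iff R is reflexive. Such an R need not be reflexive — not valid.
(B) the dual of axiom 4: valid iff R is transitive. Every such R is transitive — valid.
(C) MLq ⊃ q is the dual of axiom B, which corresponds to symmetry. Such an R need not be symmetric — not valid.

B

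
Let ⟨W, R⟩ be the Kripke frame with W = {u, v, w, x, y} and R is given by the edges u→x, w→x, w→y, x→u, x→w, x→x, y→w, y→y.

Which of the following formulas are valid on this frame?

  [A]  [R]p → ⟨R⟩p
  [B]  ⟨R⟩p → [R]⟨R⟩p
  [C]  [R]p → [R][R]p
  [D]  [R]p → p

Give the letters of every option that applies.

none

R is not reflexive: not u R u.
R is not transitive: u R x and x R u but not u R u.
R is not euclidean: w R x and w R y but not x R y.
R is not serial: v has no R-successor.
(A) [R]p → ⟨R⟩p (axiom D) characterises the serial frames. R is not serial — not valid.
(B) ⟨R⟩p → [R]⟨R⟩p is axiom 5, which corresponds to the euclidean property. R is not euclidean — not valid.
(C) [R]p → [R][R]p is axiom 4; it is valid on a frame exactly when R is transitive. R is not transitive, so not valid.
(D) [R]p → p (axiom T) characterises the reflexive frames. R is not reflexive — not valid.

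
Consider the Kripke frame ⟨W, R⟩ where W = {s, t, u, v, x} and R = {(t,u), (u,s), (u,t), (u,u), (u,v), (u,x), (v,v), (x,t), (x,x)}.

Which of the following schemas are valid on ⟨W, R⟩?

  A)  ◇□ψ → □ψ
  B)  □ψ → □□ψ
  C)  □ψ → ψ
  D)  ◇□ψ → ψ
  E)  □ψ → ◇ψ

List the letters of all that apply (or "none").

none

R is not reflexive: not s R s.
R is not symmetric: u R s but not s R u.
R is not transitive: t R u and u R s but not t R s.
R is not euclidean: u R s and u R t but not s R t.
R is not serial: s has no R-successor.
(A) the dual of axiom 5: valid iff R is euclidean. R is not euclidean — not valid.
(B) □ψ → □□ψ is axiom 4; it is valid on a frame exactly when R is transitive. R is not transitive, so not valid.
(C) axiom T: valid iff R is reflexive. R is not reflexive — not valid.
(D) ◇□ψ → ψ is the dual of axiom B, which corresponds to symmetry. R is not symmetric — not valid.
(E) □ψ → ◇ψ (axiom D) characterises the serial frames. R is not serial — not valid.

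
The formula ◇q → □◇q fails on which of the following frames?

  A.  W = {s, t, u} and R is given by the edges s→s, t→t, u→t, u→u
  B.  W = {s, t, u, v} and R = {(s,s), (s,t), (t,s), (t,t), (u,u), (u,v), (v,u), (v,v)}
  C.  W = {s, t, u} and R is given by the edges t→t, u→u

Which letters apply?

A

The schema ◇q → □◇q is axiom 5; it is valid on a frame iff R is euclidean.
(A) R is not euclidean (u R t and u R u but not t R u), so the schema fails here.
(B) R is euclidean (any two R-successors of the same world are R-related), so the schema is valid here.
(C) R is euclidean (any two R-successors of the same world are R-related), so the schema is valid here.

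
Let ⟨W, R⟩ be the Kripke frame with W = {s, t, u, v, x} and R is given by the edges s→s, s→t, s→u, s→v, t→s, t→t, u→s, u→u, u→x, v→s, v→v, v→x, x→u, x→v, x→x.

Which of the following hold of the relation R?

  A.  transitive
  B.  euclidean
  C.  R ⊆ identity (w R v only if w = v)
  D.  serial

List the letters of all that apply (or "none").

D

(A) not transitive: s R u and u R x but not s R x.
(B) not euclidean: s R t and s R u but not t R u.
(C) not ⊆ identity: s R t with s ≠ t.
(D) serial: every world has an R-successor.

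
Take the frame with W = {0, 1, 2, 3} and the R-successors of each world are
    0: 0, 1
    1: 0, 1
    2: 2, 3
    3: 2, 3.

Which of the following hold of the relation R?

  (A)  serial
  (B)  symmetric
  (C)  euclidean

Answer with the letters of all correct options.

A, B, C

(A) serial: every world has an R-successor.
(B) symmetric: every R-edge is matched by its reverse.
(C) euclidean: any two R-successors of the same world are R-related.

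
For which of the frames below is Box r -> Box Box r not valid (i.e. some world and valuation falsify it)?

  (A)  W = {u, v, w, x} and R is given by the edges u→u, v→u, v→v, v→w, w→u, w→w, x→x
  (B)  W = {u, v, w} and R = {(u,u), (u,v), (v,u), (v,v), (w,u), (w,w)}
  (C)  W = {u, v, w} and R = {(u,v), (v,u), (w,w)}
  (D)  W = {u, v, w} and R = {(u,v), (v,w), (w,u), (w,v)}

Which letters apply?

The schema Box r -> Box Box r is axiom 4; it is valid on a frame iff R is transitive.
(A) R is transitive (R is closed under composition), so the schema is valid here.
(B) R is not transitive (w R u and u R v but not w R v), so the schema fails here.
(C) R is not transitive (u R v and v R u but not u R u), so the schema fails here.
(D) R is not transitive (u R v and v R w but not u R w), so the schema fails here.

B, C, D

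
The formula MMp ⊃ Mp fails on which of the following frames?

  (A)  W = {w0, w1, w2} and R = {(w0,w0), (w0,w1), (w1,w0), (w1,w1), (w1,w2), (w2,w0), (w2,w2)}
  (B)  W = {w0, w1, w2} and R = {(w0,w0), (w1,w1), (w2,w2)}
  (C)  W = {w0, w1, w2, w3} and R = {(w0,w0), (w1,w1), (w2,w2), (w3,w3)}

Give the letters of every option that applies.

A

The schema MMp ⊃ Mp is the dual of axiom 4; it is valid on a frame iff R is transitive.
(A) R is not transitive (w0 R w1 and w1 R w2 but not w0 R w2), so the schema fails here.
(B) R is transitive (R is closed under composition), so the schema is valid here.
(C) R is transitive (R is closed under composition), so the schema is valid here.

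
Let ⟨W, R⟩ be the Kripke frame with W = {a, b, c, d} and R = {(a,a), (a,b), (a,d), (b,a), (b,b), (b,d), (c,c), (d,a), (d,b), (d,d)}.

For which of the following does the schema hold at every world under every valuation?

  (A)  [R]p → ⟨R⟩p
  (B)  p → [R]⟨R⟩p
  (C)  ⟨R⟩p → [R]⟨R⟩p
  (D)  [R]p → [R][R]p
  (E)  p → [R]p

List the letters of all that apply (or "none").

R is symmetric: every R-edge is matched by its reverse.
R is transitive: R is closed under composition.
R is euclidean: any two R-successors of the same world are R-related.
R is serial: every world has an R-successor.
R is not a subset of the identity: a R b with a ≠ b.
(A) axiom D: valid iff R is serial. R is serial — valid.
(B) p → [R]⟨R⟩p is axiom B, which corresponds to symmetry. R is symmetric — valid.
(C) ⟨R⟩p → [R]⟨R⟩p is axiom 5; it is valid on a frame exactly when R is euclidean. R is euclidean, so valid.
(D) axiom 4: valid iff R is transitive. R is transitive — valid.
(E) p → [R]p is valid only on frames where every R-edge is a self-loop. Here R ⊄ identity — not valid.

A, B, C, D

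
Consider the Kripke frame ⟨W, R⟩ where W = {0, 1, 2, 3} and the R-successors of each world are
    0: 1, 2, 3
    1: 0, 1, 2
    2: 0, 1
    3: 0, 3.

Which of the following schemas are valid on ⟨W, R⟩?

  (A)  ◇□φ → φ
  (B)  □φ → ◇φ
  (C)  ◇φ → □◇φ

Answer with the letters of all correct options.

A, B

R is symmetric: every R-edge is matched by its reverse.
R is not euclidean: 0 R 1 and 0 R 3 but not 1 R 3.
R is serial: every world has an R-successor.
(A) ◇□φ → φ is the dual of axiom B, which corresponds to symmetry. R is symmetric — valid.
(B) □φ → ◇φ (axiom D) characterises the serial frames. R is serial — valid.
(C) axiom 5: valid iff R is euclidean. R is not euclidean — not valid.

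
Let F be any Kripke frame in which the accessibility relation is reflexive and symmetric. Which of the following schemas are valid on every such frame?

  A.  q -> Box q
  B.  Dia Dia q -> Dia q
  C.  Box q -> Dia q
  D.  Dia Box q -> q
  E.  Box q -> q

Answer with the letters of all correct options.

C, D, E

Reflexive relations are serial.
(A) q -> Box q (equivalent to ◇p→p) corresponds to R being a subset of the identity. Such an R need not be a subset of the identity, so not valid.
(B) the dual of axiom 4: valid iff R is transitive. Such an R need not be transitive — not valid.
(C) axiom D: valid iff R is serial. Every such R is serial — valid.
(D) Dia Box q -> q is the dual of axiom B, which corresponds to symmetry. Every such R is symmetric — valid.
(E) Box q -> q (axiom T) characterises the reflexive frames. Every such R is reflexive — valid.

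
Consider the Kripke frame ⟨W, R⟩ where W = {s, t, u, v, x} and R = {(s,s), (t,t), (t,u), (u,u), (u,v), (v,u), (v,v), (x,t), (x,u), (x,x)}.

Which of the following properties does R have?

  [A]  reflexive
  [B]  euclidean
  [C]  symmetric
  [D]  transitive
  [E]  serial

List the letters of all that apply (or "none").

(A) reflexive: each world relates to itself.
(B) not euclidean: t R u and t R t but not u R t.
(C) not symmetric: t R u but not u R t.
(D) not transitive: t R u and u R v but not t R v.
(E) serial: every world has an R-successor.

A, E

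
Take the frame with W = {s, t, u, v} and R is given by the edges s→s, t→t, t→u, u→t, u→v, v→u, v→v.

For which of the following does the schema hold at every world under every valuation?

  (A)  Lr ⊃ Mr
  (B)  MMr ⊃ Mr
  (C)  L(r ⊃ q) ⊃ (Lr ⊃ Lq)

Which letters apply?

A, C

R is not transitive: t R u and u R v but not t R v.
R is serial: every world has an R-successor.
(A) Lr ⊃ Mr is axiom D, which corresponds to seriality. R is serial — valid.
(B) MMr ⊃ Mr is the dual of axiom 4, which corresponds to transitivity. R is not transitive — not valid.
(C) this is just K, valid on every normal frame.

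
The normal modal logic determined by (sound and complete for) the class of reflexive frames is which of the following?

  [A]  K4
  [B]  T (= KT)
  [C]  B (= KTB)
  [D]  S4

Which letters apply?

(A) K4 is determined by the class of transitive frames.
(B) T (= KT) is determined by exactly this class.
(C) B (= KTB) is determined by the class of reflexive and symmetric frames.
(D) S4 is determined by the class of reflexive and transitive frames.

B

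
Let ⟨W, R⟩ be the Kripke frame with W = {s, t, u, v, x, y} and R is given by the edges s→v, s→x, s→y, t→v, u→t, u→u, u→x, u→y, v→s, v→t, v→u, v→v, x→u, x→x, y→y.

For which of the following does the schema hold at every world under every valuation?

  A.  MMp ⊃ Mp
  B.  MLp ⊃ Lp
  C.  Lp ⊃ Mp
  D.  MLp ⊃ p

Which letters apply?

C

R is not symmetric: s R x but not x R s.
R is not transitive: s R v and v R s but not s R s.
R is not euclidean: s R v and s R x but not v R x.
R is serial: every world has an R-successor.
(A) MMp ⊃ Mp is the dual of axiom 4; it is valid on a frame exactly when R is transitive. R is not transitive, so not valid.
(B) the dual of axiom 5: valid iff R is euclidean. R is not euclidean — not valid.
(C) axiom D: valid iff R is serial. R is serial — valid.
(D) MLp ⊃ p is the dual of axiom B, which corresponds to symmetry. R is not symmetric — not valid.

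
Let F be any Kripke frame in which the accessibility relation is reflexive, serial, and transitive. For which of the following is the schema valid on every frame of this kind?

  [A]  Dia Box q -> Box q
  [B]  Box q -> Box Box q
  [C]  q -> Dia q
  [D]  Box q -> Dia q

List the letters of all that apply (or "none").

(A) the dual of axiom 5: valid iff R is euclidean. Such an R need not be euclidean — not valid.
(B) Box q -> Box Box q is axiom 4, which corresponds to transitivity. Every such R is transitive — valid.
(C) the dual of axiom T: valid iff R is reflexive. Every such R is reflexive — valid.
(D) Box q -> Dia q (axiom D) characterises the serial frames. Every such R is serial — valid.

B, C, D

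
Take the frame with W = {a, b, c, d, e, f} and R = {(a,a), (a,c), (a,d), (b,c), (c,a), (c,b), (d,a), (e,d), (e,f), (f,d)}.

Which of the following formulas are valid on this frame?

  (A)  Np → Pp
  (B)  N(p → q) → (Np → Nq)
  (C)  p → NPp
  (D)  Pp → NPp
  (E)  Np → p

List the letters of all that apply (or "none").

R is not reflexive: not b R b.
R is not symmetric: e R d but not d R e.
R is not euclidean: a R c and a R d but not c R d.
R is serial: every world has an R-successor.
(A) Np → Pp (axiom D) characterises the serial frames. R is serial — valid.
(B) N(p → q) → (Np → Nq) is the K axiom; it holds on all frames — valid.
(C) p → NPp is axiom B, which corresponds to symmetry. R is not symmetric — not valid.
(D) axiom 5: valid iff R is euclidean. R is not euclidean — not valid.
(E) Np → p is axiom T; it is valid on a frame exactly when R is reflexive. R is not reflexive, so not valid.

A, B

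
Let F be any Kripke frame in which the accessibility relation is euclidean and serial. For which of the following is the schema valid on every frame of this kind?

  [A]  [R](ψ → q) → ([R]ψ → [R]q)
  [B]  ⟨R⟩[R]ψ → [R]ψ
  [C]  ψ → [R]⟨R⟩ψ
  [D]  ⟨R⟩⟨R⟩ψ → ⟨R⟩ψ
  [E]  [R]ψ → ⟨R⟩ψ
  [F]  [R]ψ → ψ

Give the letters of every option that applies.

A, B, E

(A) [R](ψ → q) → ([R]ψ → [R]q) is axiom K, valid on every Kripke frame — valid.
(B) the dual of axiom 5: valid iff R is euclidean. Every such R is euclidean — valid.
(C) axiom B: valid iff R is symmetric. Such an R need not be symmetric — not valid.
(D) the dual of axiom 4: valid iff R is transitive. Such an R need not be transitive — not valid.
(E) [R]ψ → ⟨R⟩ψ is axiom D, which corresponds to seriality. Every such R is serial — valid.
(F) [R]ψ → ψ is axiom T; it is valid on a frame exactly when R is reflexive. Such an R need not be reflexive, so not valid.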